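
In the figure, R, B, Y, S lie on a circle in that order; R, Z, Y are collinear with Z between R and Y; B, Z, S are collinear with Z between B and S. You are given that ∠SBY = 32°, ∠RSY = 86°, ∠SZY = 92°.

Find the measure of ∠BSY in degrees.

1. ∠SRY = 32°  [same arc YS]
2. ∠RYS = 62°  [△RYS]
3. ∠BSY = 26°  [△YZS]

∠BSY = 26°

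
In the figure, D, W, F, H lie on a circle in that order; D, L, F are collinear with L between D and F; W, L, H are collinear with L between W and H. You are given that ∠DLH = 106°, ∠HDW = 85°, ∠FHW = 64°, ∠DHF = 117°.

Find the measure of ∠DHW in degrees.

1. ∠FLH = 74°  [linear pair at L on DF]
2. ∠DFH = 42°  [△FLH]
3. ∠FDH = 21°  [△DFH]
4. ∠DHW = 53°  [△DLH]

∠DHW = 53°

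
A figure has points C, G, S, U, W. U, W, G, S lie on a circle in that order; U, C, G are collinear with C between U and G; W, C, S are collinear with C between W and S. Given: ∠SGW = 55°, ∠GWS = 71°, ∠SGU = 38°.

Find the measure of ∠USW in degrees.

1. ∠SUW = 125°  [cyclic UWGS, opposite ∠U+∠G]
2. ∠SWU = 38°  [same arc US]
3. ∠USW = 17°  [△UWS]

∠USW = 17°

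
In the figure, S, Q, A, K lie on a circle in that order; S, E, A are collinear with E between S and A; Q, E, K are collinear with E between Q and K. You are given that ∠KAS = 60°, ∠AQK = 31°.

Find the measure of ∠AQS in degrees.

1. ∠ASK = 31°  [same arc AK]
2. ∠AKS = 89°  [△SAK]
3. ∠AQS = 91°  [cyclic SQAK, opposite ∠Q+∠K]

∠AQS = 91°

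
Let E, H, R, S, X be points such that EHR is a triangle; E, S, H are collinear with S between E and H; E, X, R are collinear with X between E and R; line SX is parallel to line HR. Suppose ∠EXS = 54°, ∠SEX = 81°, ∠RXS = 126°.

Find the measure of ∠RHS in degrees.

∠RHS = 45°

1. ∠ESX = 45°  [△ESX]
2. ∠HSX = 135°  [linear pair at S on EH]
3. ∠RHS = 45°  [SX∥HR, co-interior at H–S]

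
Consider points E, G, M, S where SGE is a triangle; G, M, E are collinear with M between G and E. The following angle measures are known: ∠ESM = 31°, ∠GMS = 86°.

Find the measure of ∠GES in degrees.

1. ∠EMS = 94°  [linear pair at M on GE]
2. ∠MES = 55°  [△SME]
3. ∠GES = 55°  [M on ray EG]

∠GES = 55°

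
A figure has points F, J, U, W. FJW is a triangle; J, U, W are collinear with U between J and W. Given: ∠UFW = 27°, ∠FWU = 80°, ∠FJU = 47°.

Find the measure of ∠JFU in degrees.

1. ∠FUW = 73°  [△FUW]
2. ∠FUJ = 107°  [linear pair at U on JW]
3. ∠JFU = 26°  [△FJU]

∠JFU = 26°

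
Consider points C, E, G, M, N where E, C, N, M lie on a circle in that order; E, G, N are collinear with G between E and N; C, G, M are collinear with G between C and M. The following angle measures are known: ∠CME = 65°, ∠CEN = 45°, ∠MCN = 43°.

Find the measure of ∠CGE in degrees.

∠CGE = 108°

1. ∠CNE = 65°  [same arc EC]
2. ∠CGN = 72°  [△CGN]
3. ∠CGE = 108°  [linear pair at G on EN]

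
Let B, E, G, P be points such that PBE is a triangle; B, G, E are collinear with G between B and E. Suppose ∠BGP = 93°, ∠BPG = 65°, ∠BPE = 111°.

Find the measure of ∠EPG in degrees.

∠EPG = 46°

1. ∠GBP = 22°  [△PBG]
2. ∠EGP = 87°  [linear pair at G on BE]
3. ∠EBP = 22°  [G on ray BE]
4. ∠BEP = 47°  [△PBE]
5. ∠GEP = 47°  [G on ray EB]
6. ∠EPG = 46°  [△PGE]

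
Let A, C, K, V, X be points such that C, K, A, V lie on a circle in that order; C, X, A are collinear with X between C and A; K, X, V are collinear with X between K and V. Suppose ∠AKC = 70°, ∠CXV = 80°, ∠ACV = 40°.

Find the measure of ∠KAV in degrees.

∠KAV = 90°

1. ∠AVC = 110°  [cyclic CKAV, opposite ∠K+∠V]
2. ∠AXV = 100°  [linear pair at X on CA]
3. ∠AKV = 40°  [same arc AV]
4. ∠CAV = 30°  [△CAV]
5. ∠AVK = 50°  [△AXV]
6. ∠KAV = 90°  [△KAV]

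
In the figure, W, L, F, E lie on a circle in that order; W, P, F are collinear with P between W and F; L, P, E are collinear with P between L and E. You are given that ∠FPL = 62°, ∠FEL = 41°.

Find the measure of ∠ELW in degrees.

∠ELW = 21°

1. ∠LPW = 118°  [linear pair at P on WF]
2. ∠FWL = 41°  [same arc LF]
3. ∠ELW = 21°  [△WPL]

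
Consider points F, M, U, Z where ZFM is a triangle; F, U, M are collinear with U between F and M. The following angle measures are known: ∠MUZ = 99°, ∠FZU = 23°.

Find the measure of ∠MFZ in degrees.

1. ∠FUZ = 81°  [linear pair at U on FM]
2. ∠UFZ = 76°  [△ZFU]
3. ∠MFZ = 76°  [U on ray FM]

∠MFZ = 76°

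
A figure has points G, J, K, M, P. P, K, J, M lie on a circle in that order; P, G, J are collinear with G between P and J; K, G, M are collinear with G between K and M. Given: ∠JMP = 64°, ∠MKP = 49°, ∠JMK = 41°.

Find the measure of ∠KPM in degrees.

∠KPM = 108°

1. ∠JKP = 116°  [cyclic PKJM, opposite ∠K+∠M]
2. ∠JPK = 41°  [same arc KJ]
3. ∠KJP = 23°  [△PKJ]
4. ∠KMP = 23°  [same arc PK]
5. ∠KPM = 108°  [△PKM]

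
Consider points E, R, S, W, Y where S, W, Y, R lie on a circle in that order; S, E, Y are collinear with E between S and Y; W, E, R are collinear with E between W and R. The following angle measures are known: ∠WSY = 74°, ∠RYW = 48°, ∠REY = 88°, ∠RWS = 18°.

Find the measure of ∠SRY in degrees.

∠SRY = 104°

1. ∠WRY = 74°  [same arc WY]
2. ∠RWY = 58°  [△WYR]
3. ∠RYS = 18°  [△YER]
4. ∠RSY = 58°  [same arc YR]
5. ∠SRY = 104°  [△SYR]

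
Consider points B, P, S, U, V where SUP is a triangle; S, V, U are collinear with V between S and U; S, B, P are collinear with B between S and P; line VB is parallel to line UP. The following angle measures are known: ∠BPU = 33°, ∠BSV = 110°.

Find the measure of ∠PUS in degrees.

1. ∠SPU = 33°  [B on ray PS]
2. ∠PSU = 110°  [V on SU, B on SP]
3. ∠PUS = 37°  [△SUP]

∠PUS = 37°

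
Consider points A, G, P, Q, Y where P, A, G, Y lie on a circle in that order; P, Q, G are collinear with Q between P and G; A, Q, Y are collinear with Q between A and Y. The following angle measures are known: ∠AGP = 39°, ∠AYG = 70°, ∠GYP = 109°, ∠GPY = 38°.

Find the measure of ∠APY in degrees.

1. ∠AYP = 39°  [same arc PA]
2. ∠PGY = 33°  [△PGY]
3. ∠PAY = 33°  [same arc PY]
4. ∠APY = 108°  [△PAY]

∠APY = 108°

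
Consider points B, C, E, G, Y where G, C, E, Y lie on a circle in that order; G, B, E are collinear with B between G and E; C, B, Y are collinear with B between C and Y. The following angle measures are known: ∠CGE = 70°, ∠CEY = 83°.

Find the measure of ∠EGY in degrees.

∠EGY = 27°

1. ∠CYE = 70°  [same arc CE]
2. ∠ECY = 27°  [△CEY]
3. ∠EGY = 27°  [same arc EY]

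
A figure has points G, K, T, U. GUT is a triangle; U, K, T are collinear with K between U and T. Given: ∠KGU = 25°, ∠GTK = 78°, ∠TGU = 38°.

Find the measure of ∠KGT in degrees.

1. ∠GTU = 78°  [K on ray TU]
2. ∠GUT = 64°  [△GUT]
3. ∠GUK = 64°  [K on ray UT]
4. ∠GKU = 91°  [△GUK]
5. ∠GKT = 89°  [linear pair at K on UT]
6. ∠KGT = 13°  [△GKT]

∠KGT = 13°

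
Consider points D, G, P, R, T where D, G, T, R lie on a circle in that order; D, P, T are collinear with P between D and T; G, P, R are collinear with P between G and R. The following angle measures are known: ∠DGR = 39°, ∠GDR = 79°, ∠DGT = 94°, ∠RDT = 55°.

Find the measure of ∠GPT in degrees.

1. ∠DRG = 62°  [△DGR]
2. ∠RGT = 55°  [same arc TR]
3. ∠DTG = 62°  [same arc DG]
4. ∠GPT = 63°  [△GPT]

∠GPT = 63°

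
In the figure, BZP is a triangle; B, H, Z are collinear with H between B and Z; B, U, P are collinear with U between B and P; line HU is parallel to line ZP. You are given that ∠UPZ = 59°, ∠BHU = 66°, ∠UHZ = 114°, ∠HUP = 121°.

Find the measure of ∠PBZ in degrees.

∠PBZ = 55°

1. ∠BPZ = 59°  [U on ray PB]
2. ∠BZP = 66°  [HU∥ZP, corresponding at H]
3. ∠PBZ = 55°  [△BZP]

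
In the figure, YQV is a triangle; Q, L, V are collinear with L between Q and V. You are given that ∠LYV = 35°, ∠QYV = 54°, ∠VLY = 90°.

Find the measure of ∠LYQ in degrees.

∠LYQ = 19°

1. ∠LVY = 55°  [△YLV]
2. ∠QLY = 90°  [linear pair at L on QV]
3. ∠QVY = 55°  [L on ray VQ]
4. ∠VQY = 71°  [△YQV]
5. ∠LQY = 71°  [L on ray QV]
6. ∠LYQ = 19°  [△YQL]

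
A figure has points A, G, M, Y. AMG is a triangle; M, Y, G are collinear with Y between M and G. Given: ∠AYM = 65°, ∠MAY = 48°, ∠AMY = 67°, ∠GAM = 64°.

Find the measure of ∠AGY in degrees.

∠AGY = 49°

1. ∠AMG = 67°  [Y on ray MG]
2. ∠AGM = 49°  [△AMG]
3. ∠AGY = 49°  [Y on ray GM]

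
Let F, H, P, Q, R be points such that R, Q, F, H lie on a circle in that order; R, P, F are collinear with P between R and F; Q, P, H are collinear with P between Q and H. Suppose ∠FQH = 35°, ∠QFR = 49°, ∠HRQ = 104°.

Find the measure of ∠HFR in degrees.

1. ∠QHR = 49°  [same arc RQ]
2. ∠HQR = 27°  [△RQH]
3. ∠HFR = 27°  [same arc RH]

∠HFR = 27°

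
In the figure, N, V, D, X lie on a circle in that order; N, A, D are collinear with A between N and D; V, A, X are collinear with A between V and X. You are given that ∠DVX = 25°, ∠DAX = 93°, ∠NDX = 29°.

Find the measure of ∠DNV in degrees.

1. ∠NAV = 93°  [vertical angles at A]
2. ∠NVX = 29°  [same arc NX]
3. ∠DNV = 58°  [△NAV]

∠DNV = 58°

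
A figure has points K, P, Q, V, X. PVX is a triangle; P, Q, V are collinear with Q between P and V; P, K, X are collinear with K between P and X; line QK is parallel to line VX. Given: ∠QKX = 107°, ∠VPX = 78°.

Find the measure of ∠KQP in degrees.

1. ∠PKQ = 73°  [linear pair at K on PX]
2. ∠KPQ = 78°  [Q on PV, K on PX]
3. ∠KQP = 29°  [△PQK]

∠KQP = 29°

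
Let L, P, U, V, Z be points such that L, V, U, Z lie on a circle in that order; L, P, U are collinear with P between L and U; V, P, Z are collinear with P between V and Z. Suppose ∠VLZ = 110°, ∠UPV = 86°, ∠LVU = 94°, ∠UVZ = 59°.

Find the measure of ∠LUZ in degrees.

1. ∠LZU = 86°  [cyclic LVUZ, opposite ∠V+∠Z]
2. ∠ULZ = 59°  [same arc UZ]
3. ∠LUZ = 35°  [△LUZ]

∠LUZ = 35°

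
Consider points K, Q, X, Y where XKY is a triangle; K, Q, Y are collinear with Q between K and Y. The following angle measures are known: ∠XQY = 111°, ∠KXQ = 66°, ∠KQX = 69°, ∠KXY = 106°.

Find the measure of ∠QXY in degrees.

∠QXY = 40°

1. ∠QKX = 45°  [△XKQ]
2. ∠XKY = 45°  [Q on ray KY]
3. ∠KYX = 29°  [△XKY]
4. ∠QYX = 29°  [Q on ray YK]
5. ∠QXY = 40°  [△XQY]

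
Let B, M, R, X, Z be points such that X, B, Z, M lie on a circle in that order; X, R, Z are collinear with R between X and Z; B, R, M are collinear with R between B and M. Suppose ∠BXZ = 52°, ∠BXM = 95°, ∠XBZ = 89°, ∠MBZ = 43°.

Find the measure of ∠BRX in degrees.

∠BRX = 82°

1. ∠BZX = 39°  [△XBZ]
2. ∠BRZ = 98°  [△BRZ]
3. ∠BRX = 82°  [linear pair at R on XZ]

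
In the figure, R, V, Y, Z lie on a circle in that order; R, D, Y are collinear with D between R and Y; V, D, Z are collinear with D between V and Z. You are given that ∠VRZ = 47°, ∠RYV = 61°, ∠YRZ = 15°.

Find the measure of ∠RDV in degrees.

∠RDV = 76°

1. ∠VYZ = 133°  [cyclic RVYZ, opposite ∠R+∠Y]
2. ∠RZV = 61°  [same arc RV]
3. ∠YVZ = 15°  [same arc YZ]
4. ∠VZY = 32°  [△VYZ]
5. ∠RVZ = 72°  [△RVZ]
6. ∠VRY = 32°  [same arc VY]
7. ∠RDV = 76°  [△RDV]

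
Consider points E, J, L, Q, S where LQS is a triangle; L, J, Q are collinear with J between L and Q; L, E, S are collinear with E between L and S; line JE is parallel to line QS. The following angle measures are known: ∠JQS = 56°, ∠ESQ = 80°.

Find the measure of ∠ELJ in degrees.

1. ∠LQS = 56°  [J on ray QL]
2. ∠LSQ = 80°  [E on ray SL]
3. ∠QLS = 44°  [△LQS]
4. ∠ELJ = 44°  [J on LQ, E on LS]

∠ELJ = 44°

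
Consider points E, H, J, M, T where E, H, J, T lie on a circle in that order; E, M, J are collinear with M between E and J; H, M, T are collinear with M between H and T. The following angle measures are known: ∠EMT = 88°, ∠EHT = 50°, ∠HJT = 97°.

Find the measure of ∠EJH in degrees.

1. ∠HET = 83°  [cyclic EHJT, opposite ∠E+∠J]
2. ∠ETH = 47°  [△EHT]
3. ∠EJH = 47°  [same arc EH]

∠EJH = 47°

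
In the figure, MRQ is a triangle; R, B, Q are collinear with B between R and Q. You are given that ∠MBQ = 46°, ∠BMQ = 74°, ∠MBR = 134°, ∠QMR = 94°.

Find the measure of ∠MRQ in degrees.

∠MRQ = 26°

1. ∠BQM = 60°  [△MBQ]
2. ∠MQR = 60°  [B on ray QR]
3. ∠MRQ = 26°  [△MRQ]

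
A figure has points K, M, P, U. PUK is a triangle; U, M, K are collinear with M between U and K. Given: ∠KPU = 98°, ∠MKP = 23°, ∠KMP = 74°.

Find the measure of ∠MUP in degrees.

1. ∠PKU = 23°  [M on ray KU]
2. ∠KUP = 59°  [△PUK]
3. ∠MUP = 59°  [M on ray UK]

∠MUP = 59°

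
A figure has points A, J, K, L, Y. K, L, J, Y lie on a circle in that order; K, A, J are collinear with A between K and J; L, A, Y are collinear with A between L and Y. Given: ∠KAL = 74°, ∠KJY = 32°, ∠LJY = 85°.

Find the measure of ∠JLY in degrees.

1. ∠JAY = 74°  [vertical angles at A]
2. ∠JYL = 74°  [△JAY]
3. ∠JLY = 21°  [△LJY]

∠JLY = 21°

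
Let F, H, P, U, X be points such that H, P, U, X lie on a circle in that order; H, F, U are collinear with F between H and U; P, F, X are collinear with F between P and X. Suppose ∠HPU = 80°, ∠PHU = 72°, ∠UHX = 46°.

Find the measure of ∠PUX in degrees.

1. ∠PXU = 72°  [same arc PU]
2. ∠UPX = 46°  [same arc UX]
3. ∠PUX = 62°  [△PUX]

∠PUX = 62°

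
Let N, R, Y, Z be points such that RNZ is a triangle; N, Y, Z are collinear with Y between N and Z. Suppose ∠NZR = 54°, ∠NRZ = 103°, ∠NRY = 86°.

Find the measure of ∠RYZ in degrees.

1. ∠RNZ = 23°  [△RNZ]
2. ∠RNY = 23°  [Y on ray NZ]
3. ∠NYR = 71°  [△RNY]
4. ∠RYZ = 109°  [linear pair at Y on NZ]

∠RYZ = 109°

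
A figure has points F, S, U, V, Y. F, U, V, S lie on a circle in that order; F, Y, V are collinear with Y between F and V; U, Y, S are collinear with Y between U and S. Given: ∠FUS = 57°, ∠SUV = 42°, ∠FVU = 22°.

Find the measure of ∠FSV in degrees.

∠FSV = 81°

1. ∠FVS = 57°  [same arc FS]
2. ∠SFV = 42°  [same arc VS]
3. ∠FSV = 81°  [△FVS]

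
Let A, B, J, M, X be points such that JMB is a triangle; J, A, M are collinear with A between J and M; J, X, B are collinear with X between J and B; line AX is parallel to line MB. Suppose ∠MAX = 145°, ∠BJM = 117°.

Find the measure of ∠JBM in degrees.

∠JBM = 28°

1. ∠JAX = 35°  [linear pair at A on JM]
2. ∠AJX = 117°  [A on JM, X on JB]
3. ∠AXJ = 28°  [△JAX]
4. ∠JBM = 28°  [AX∥MB, corresponding at X]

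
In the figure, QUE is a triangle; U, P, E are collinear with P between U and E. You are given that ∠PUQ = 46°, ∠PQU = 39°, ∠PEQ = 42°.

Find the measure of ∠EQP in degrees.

1. ∠QPU = 95°  [△QUP]
2. ∠EPQ = 85°  [linear pair at P on UE]
3. ∠EQP = 53°  [△QPE]

∠EQP = 53°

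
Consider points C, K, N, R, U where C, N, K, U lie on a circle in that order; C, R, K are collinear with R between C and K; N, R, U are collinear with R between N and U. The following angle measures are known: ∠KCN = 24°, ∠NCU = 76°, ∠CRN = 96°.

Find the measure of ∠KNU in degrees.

1. ∠KUN = 24°  [same arc NK]
2. ∠NKU = 104°  [cyclic CNKU, opposite ∠C+∠K]
3. ∠KNU = 52°  [△NKU]

∠KNU = 52°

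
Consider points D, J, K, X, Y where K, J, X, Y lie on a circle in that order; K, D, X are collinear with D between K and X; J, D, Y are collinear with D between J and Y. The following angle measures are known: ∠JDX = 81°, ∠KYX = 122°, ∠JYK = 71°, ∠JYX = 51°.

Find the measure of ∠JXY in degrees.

1. ∠JXK = 71°  [same arc KJ]
2. ∠XJY = 28°  [△JDX]
3. ∠JXY = 101°  [△JXY]

∠JXY = 101°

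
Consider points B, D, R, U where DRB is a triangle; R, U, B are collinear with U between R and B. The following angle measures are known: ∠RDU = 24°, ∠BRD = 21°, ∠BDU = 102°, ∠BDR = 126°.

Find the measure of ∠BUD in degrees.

1. ∠DBR = 33°  [△DRB]
2. ∠DBU = 33°  [U on ray BR]
3. ∠BUD = 45°  [△DUB]

∠BUD = 45°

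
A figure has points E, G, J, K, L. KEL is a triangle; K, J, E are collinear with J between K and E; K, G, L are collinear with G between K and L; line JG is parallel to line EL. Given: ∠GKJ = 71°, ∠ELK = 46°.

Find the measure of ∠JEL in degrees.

∠JEL = 63°

1. ∠EKL = 71°  [J on KE, G on KL]
2. ∠KEL = 63°  [△KEL]
3. ∠JEL = 63°  [J on ray EK]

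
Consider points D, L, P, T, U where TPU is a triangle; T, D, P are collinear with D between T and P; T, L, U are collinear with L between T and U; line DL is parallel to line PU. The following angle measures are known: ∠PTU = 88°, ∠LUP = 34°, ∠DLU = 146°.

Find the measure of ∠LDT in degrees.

1. ∠DTL = 88°  [D on TP, L on TU]
2. ∠DLT = 34°  [linear pair at L on TU]
3. ∠LDT = 58°  [△TDL]

∠LDT = 58°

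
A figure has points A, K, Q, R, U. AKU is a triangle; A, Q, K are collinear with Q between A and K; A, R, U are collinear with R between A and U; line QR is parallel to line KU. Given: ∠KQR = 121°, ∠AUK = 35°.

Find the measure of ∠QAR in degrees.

∠QAR = 86°

1. ∠AQR = 59°  [linear pair at Q on AK]
2. ∠ARQ = 35°  [QR∥KU, corresponding at R]
3. ∠QAR = 86°  [△AQR]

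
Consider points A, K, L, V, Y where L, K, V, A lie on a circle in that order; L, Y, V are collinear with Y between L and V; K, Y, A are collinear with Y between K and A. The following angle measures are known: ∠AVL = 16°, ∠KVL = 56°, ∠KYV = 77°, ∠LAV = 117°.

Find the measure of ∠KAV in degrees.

1. ∠AKL = 16°  [same arc LA]
2. ∠KYL = 103°  [linear pair at Y on LV]
3. ∠KLV = 61°  [△LYK]
4. ∠KAV = 61°  [same arc KV]

∠KAV = 61°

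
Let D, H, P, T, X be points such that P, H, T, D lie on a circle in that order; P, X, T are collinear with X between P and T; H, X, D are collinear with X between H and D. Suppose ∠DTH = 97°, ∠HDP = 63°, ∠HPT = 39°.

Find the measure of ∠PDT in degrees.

∠PDT = 102°

1. ∠HTP = 63°  [same arc PH]
2. ∠PHT = 78°  [△PHT]
3. ∠PDT = 102°  [cyclic PHTD, opposite ∠H+∠D]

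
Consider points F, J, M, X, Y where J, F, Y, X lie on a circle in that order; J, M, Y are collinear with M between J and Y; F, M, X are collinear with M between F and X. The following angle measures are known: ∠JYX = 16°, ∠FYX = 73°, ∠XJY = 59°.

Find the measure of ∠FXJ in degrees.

∠FXJ = 57°

1. ∠JFX = 16°  [same arc JX]
2. ∠FJX = 107°  [cyclic JFYX, opposite ∠J+∠Y]
3. ∠FXJ = 57°  [△JFX]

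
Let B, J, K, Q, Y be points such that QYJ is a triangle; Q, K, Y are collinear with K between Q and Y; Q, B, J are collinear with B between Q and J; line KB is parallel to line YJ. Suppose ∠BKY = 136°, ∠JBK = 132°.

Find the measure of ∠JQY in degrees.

∠JQY = 88°

1. ∠BKQ = 44°  [linear pair at K on QY]
2. ∠KBQ = 48°  [linear pair at B on QJ]
3. ∠BQK = 88°  [△QKB]
4. ∠JQY = 88°  [K on QY, B on QJ]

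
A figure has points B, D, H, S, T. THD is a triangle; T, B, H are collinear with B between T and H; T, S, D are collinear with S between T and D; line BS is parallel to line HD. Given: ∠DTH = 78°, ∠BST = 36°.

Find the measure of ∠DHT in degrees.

1. ∠BTS = 78°  [B on TH, S on TD]
2. ∠SBT = 66°  [△TBS]
3. ∠DHT = 66°  [BS∥HD, corresponding at B]

∠DHT = 66°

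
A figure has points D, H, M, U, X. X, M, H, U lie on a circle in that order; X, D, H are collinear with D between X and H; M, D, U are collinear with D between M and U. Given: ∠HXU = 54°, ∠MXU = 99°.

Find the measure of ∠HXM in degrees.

1. ∠HMU = 54°  [same arc HU]
2. ∠MHU = 81°  [cyclic XMHU, opposite ∠X+∠H]
3. ∠HUM = 45°  [△MHU]
4. ∠HXM = 45°  [same arc MH]

∠HXM = 45°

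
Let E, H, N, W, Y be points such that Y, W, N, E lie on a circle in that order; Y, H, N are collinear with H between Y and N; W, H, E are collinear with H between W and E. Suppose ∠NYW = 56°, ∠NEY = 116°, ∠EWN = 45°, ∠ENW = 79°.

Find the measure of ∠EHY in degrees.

1. ∠NWY = 64°  [cyclic YWNE, opposite ∠W+∠E]
2. ∠EYN = 45°  [same arc NE]
3. ∠WNY = 60°  [△YWN]
4. ∠WEY = 60°  [same arc YW]
5. ∠EHY = 75°  [△YHE]

∠EHY = 75°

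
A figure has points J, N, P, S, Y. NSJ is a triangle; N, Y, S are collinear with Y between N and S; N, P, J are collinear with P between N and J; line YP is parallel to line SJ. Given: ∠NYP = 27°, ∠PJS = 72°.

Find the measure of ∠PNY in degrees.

1. ∠JSN = 27°  [YP∥SJ, corresponding at Y]
2. ∠NJS = 72°  [P on ray JN]
3. ∠JNS = 81°  [△NSJ]
4. ∠PNY = 81°  [Y on NS, P on NJ]

∠PNY = 81°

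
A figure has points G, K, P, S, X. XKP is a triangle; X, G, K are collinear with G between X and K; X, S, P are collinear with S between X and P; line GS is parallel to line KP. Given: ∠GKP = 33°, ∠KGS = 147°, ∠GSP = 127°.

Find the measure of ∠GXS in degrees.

∠GXS = 94°

1. ∠SGX = 33°  [linear pair at G on XK]
2. ∠GSX = 53°  [linear pair at S on XP]
3. ∠GXS = 94°  [△XGS]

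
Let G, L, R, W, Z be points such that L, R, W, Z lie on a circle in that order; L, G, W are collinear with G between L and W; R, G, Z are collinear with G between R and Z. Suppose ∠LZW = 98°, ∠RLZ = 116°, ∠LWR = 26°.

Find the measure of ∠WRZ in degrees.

∠WRZ = 44°

1. ∠LRW = 82°  [cyclic LRWZ, opposite ∠R+∠Z]
2. ∠RWZ = 64°  [cyclic LRWZ, opposite ∠L+∠W]
3. ∠RLW = 72°  [△LRW]
4. ∠RZW = 72°  [same arc RW]
5. ∠WRZ = 44°  [△RWZ]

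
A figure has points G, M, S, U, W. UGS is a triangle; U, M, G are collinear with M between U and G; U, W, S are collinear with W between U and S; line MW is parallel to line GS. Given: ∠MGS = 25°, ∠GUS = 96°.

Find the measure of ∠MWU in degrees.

1. ∠SGU = 25°  [M on ray GU]
2. ∠GSU = 59°  [△UGS]
3. ∠MWU = 59°  [MW∥GS, corresponding at W]

∠MWU = 59°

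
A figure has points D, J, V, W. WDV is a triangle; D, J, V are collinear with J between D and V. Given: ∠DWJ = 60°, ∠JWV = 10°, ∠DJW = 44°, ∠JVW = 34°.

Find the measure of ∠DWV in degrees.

1. ∠JDW = 76°  [△WDJ]
2. ∠DVW = 34°  [J on ray VD]
3. ∠VDW = 76°  [J on ray DV]
4. ∠DWV = 70°  [△WDV]

∠DWV = 70°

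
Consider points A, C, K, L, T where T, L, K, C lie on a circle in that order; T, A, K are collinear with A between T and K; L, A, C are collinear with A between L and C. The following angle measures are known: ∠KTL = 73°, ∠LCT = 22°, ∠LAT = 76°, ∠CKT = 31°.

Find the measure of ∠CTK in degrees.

∠CTK = 54°

1. ∠LKT = 22°  [same arc TL]
2. ∠KAL = 104°  [linear pair at A on TK]
3. ∠CLK = 54°  [△LAK]
4. ∠CTK = 54°  [same arc KC]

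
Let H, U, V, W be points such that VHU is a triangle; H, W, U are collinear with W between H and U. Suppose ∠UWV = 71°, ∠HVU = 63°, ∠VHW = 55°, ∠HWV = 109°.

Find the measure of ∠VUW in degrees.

1. ∠UHV = 55°  [W on ray HU]
2. ∠HUV = 62°  [△VHU]
3. ∠VUW = 62°  [W on ray UH]

∠VUW = 62°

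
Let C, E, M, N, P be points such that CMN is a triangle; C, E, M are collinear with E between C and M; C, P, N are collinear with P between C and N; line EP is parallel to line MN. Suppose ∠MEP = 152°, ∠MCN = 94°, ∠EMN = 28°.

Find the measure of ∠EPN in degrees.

1. ∠CEP = 28°  [linear pair at E on CM]
2. ∠ECP = 94°  [E on CM, P on CN]
3. ∠CPE = 58°  [△CEP]
4. ∠EPN = 122°  [linear pair at P on CN]

∠EPN = 122°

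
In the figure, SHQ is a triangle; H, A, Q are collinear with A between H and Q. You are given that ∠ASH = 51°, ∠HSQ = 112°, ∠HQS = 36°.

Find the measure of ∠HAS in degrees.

∠HAS = 97°

1. ∠QHS = 32°  [△SHQ]
2. ∠AHS = 32°  [A on ray HQ]
3. ∠HAS = 97°  [△SHA]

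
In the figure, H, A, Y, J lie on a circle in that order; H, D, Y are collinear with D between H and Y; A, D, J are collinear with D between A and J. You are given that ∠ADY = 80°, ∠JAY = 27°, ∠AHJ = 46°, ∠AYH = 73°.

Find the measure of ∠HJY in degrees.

1. ∠HDJ = 80°  [vertical angles at D]
2. ∠JHY = 27°  [same arc YJ]
3. ∠AYJ = 134°  [cyclic HAYJ, opposite ∠H+∠Y]
4. ∠JDY = 100°  [linear pair at D on HY]
5. ∠AJY = 19°  [△AYJ]
6. ∠HYJ = 61°  [△YDJ]
7. ∠HJY = 92°  [△HYJ]

∠HJY = 92°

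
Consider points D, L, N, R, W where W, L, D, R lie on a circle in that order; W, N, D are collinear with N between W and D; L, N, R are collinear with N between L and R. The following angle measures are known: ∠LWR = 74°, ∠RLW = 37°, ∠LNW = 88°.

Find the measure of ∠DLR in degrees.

1. ∠LRW = 69°  [△WLR]
2. ∠DNL = 92°  [linear pair at N on WD]
3. ∠LDW = 69°  [same arc WL]
4. ∠DLR = 19°  [△LND]

∠DLR = 19°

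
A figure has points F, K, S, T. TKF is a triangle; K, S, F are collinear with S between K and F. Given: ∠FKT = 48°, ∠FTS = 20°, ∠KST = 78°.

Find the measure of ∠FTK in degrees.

1. ∠FST = 102°  [linear pair at S on KF]
2. ∠SFT = 58°  [△TSF]
3. ∠KFT = 58°  [S on ray FK]
4. ∠FTK = 74°  [△TKF]

∠FTK = 74°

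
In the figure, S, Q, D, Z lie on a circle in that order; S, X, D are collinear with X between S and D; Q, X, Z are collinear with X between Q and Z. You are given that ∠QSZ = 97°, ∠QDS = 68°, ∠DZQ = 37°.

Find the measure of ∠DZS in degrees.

∠DZS = 105°

1. ∠DSQ = 37°  [same arc QD]
2. ∠DQS = 75°  [△SQD]
3. ∠DZS = 105°  [cyclic SQDZ, opposite ∠Q+∠Z]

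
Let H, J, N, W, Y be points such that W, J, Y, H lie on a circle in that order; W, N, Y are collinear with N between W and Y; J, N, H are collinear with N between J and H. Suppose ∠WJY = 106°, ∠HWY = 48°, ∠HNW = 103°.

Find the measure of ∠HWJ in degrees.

1. ∠WHY = 74°  [cyclic WJYH, opposite ∠J+∠H]
2. ∠HYW = 58°  [△WYH]
3. ∠JHW = 29°  [△WNH]
4. ∠HJW = 58°  [same arc WH]
5. ∠HWJ = 93°  [△WJH]

∠HWJ = 93°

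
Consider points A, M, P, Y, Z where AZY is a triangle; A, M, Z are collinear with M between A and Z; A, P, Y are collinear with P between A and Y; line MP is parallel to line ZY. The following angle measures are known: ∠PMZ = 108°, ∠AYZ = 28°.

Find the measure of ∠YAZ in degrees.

1. ∠AMP = 72°  [linear pair at M on AZ]
2. ∠APM = 28°  [MP∥ZY, corresponding at P]
3. ∠MAP = 80°  [△AMP]
4. ∠YAZ = 80°  [M on AZ, P on AY]

∠YAZ = 80°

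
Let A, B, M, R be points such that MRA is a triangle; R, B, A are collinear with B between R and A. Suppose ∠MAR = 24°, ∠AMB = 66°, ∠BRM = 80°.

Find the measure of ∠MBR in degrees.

∠MBR = 90°

1. ∠BAM = 24°  [B on ray AR]
2. ∠ABM = 90°  [△MBA]
3. ∠MBR = 90°  [linear pair at B on RA]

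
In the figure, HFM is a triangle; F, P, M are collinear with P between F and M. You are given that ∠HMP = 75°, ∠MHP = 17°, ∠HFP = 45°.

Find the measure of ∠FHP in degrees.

1. ∠HPM = 88°  [△HPM]
2. ∠FPH = 92°  [linear pair at P on FM]
3. ∠FHP = 43°  [△HFP]

∠FHP = 43°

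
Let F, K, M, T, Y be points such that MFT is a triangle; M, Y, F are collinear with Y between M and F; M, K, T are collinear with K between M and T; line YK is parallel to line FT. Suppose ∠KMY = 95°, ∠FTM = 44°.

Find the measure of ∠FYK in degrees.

1. ∠FMT = 95°  [Y on MF, K on MT]
2. ∠MFT = 41°  [△MFT]
3. ∠KYM = 41°  [YK∥FT, corresponding at Y]
4. ∠FYK = 139°  [linear pair at Y on MF]

∠FYK = 139°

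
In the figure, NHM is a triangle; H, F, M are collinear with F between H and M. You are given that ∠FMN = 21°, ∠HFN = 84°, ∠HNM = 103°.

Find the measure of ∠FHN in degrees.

1. ∠HMN = 21°  [F on ray MH]
2. ∠MHN = 56°  [△NHM]
3. ∠FHN = 56°  [F on ray HM]

∠FHN = 56°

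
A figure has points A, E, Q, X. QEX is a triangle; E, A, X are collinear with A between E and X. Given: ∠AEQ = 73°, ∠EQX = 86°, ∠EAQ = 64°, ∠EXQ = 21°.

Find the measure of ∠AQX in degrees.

1. ∠QAX = 116°  [linear pair at A on EX]
2. ∠AXQ = 21°  [A on ray XE]
3. ∠AQX = 43°  [△QAX]

∠AQX = 43°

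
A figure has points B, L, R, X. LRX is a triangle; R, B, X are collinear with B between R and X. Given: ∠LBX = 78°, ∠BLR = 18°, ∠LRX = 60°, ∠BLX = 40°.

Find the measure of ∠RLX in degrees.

∠RLX = 58°

1. ∠BXL = 62°  [△LBX]
2. ∠LXR = 62°  [B on ray XR]
3. ∠RLX = 58°  [△LRX]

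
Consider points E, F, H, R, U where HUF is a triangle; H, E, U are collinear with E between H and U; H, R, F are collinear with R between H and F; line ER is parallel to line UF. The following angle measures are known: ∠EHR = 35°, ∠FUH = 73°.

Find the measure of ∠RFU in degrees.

∠RFU = 72°

1. ∠FHU = 35°  [E on HU, R on HF]
2. ∠HFU = 72°  [△HUF]
3. ∠RFU = 72°  [R on ray FH]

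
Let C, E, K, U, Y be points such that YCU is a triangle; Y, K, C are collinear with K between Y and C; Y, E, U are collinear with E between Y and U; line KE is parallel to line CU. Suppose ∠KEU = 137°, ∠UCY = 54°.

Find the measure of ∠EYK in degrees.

1. ∠KEY = 43°  [linear pair at E on YU]
2. ∠EKY = 54°  [KE∥CU, corresponding at K]
3. ∠EYK = 83°  [△YKE]

∠EYK = 83°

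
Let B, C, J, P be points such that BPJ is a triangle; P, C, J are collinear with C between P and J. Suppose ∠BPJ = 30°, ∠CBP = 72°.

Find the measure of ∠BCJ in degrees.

1. ∠BPC = 30°  [C on ray PJ]
2. ∠BCP = 78°  [△BPC]
3. ∠BCJ = 102°  [linear pair at C on PJ]

∠BCJ = 102°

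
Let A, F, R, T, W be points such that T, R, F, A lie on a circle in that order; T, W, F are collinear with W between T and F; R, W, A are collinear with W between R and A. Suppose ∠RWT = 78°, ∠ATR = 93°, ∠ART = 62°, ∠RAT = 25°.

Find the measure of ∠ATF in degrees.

1. ∠AWF = 78°  [vertical angles at W]
2. ∠AWT = 102°  [linear pair at W on TF]
3. ∠ATF = 53°  [△TWA]

∠ATF = 53°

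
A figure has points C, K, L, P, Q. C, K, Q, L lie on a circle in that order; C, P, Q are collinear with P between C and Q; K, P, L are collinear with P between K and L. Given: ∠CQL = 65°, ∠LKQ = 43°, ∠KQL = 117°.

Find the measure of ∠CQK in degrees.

∠CQK = 52°

1. ∠CKL = 65°  [same arc CL]
2. ∠KCL = 63°  [cyclic CKQL, opposite ∠C+∠Q]
3. ∠CLK = 52°  [△CKL]
4. ∠CQK = 52°  [same arc CK]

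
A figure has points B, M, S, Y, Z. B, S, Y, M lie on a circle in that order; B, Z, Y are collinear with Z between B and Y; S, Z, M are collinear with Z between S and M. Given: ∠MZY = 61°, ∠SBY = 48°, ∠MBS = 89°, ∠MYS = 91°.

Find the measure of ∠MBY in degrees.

1. ∠BZS = 61°  [vertical angles at Z]
2. ∠BZM = 119°  [linear pair at Z on BY]
3. ∠BSM = 71°  [△BZS]
4. ∠BMS = 20°  [△BSM]
5. ∠MBY = 41°  [△BZM]

∠MBY = 41°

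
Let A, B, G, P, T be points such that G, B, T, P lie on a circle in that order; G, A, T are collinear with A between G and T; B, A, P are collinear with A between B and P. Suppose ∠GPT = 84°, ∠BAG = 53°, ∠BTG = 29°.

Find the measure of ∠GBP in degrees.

∠GBP = 72°

1. ∠GBT = 96°  [cyclic GBTP, opposite ∠B+∠P]
2. ∠BGT = 55°  [△GBT]
3. ∠GBP = 72°  [△GAB]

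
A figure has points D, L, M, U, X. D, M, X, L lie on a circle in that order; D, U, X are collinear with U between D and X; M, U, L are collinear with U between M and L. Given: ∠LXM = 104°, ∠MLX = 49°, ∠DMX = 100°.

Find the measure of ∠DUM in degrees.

∠DUM = 58°

1. ∠LMX = 27°  [△MXL]
2. ∠MDX = 49°  [same arc MX]
3. ∠DXM = 31°  [△DMX]
4. ∠MUX = 122°  [△MUX]
5. ∠DUM = 58°  [linear pair at U on DX]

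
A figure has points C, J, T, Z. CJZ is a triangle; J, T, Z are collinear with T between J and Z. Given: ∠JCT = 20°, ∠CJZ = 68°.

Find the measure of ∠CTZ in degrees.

∠CTZ = 88°

1. ∠CJT = 68°  [T on ray JZ]
2. ∠CTJ = 92°  [△CJT]
3. ∠CTZ = 88°  [linear pair at T on JZ]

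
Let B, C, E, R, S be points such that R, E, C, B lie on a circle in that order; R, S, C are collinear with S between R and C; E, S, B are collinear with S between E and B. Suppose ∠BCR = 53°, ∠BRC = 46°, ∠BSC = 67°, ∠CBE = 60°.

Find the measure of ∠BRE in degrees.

∠BRE = 106°

1. ∠BEC = 46°  [same arc CB]
2. ∠BCE = 74°  [△ECB]
3. ∠BRE = 106°  [cyclic RECB, opposite ∠R+∠C]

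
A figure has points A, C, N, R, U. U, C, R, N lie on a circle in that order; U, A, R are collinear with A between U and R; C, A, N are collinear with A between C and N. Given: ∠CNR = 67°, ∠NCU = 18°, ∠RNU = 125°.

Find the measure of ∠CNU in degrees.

∠CNU = 58°

1. ∠CUR = 67°  [same arc CR]
2. ∠RCU = 55°  [cyclic UCRN, opposite ∠C+∠N]
3. ∠CRU = 58°  [△UCR]
4. ∠CNU = 58°  [same arc UC]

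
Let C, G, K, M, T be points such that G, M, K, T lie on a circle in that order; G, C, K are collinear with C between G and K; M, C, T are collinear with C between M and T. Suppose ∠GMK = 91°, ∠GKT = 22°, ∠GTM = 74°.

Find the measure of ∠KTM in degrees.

1. ∠GTK = 89°  [cyclic GMKT, opposite ∠M+∠T]
2. ∠GMT = 22°  [same arc GT]
3. ∠KGT = 69°  [△GKT]
4. ∠MGT = 84°  [△GMT]
5. ∠KMT = 69°  [same arc KT]
6. ∠MKT = 96°  [cyclic GMKT, opposite ∠G+∠K]
7. ∠KTM = 15°  [△MKT]

∠KTM = 15°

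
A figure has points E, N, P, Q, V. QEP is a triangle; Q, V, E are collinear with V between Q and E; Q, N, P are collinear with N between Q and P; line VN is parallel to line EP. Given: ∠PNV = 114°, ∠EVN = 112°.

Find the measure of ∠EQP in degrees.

∠EQP = 46°

1. ∠QNV = 66°  [linear pair at N on QP]
2. ∠NVQ = 68°  [linear pair at V on QE]
3. ∠NQV = 46°  [△QVN]
4. ∠EQP = 46°  [V on QE, N on QP]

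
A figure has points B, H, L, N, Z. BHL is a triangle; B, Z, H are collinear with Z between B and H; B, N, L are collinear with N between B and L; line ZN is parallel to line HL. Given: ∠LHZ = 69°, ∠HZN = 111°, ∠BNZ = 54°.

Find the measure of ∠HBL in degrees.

1. ∠BHL = 69°  [Z on ray HB]
2. ∠BLH = 54°  [ZN∥HL, corresponding at N]
3. ∠HBL = 57°  [△BHL]

∠HBL = 57°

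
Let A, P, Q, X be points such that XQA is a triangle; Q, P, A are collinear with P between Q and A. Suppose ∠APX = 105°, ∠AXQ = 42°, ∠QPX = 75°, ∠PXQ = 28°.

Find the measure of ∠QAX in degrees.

1. ∠PQX = 77°  [△XQP]
2. ∠AQX = 77°  [P on ray QA]
3. ∠QAX = 61°  [△XQA]

∠QAX = 61°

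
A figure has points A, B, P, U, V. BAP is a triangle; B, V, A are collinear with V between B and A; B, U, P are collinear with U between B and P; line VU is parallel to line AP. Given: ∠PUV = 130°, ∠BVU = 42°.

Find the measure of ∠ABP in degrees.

∠ABP = 88°

1. ∠BUV = 50°  [linear pair at U on BP]
2. ∠UBV = 88°  [△BVU]
3. ∠ABP = 88°  [V on BA, U on BP]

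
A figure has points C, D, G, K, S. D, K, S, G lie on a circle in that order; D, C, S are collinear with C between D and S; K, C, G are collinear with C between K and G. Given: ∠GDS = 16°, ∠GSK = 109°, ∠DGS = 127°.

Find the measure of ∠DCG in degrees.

∠DCG = 92°

1. ∠GKS = 16°  [same arc SG]
2. ∠DSG = 37°  [△DSG]
3. ∠KGS = 55°  [△KSG]
4. ∠GCS = 88°  [△SCG]
5. ∠DCG = 92°  [linear pair at C on DS]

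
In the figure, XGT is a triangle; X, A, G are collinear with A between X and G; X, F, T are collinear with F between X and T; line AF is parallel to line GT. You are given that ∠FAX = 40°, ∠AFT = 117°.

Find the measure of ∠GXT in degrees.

∠GXT = 77°

1. ∠AFX = 63°  [linear pair at F on XT]
2. ∠AXF = 77°  [△XAF]
3. ∠GXT = 77°  [A on XG, F on XT]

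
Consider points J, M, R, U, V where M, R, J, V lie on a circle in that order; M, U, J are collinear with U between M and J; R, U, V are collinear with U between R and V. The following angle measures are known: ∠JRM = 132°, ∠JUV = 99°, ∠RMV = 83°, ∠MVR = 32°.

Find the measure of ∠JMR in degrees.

1. ∠MUR = 99°  [vertical angles at U]
2. ∠MRV = 65°  [△MRV]
3. ∠JMR = 16°  [△MUR]

∠JMR = 16°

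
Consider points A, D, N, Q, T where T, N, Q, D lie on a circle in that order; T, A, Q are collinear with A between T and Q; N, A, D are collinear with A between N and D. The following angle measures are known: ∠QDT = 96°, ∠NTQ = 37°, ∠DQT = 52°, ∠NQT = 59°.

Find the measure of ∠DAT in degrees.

1. ∠DTQ = 32°  [△TQD]
2. ∠NDT = 59°  [same arc TN]
3. ∠DAT = 89°  [△TAD]

∠DAT = 89°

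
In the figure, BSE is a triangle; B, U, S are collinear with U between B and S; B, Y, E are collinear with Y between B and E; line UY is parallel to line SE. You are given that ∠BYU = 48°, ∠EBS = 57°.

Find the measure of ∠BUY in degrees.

1. ∠BES = 48°  [UY∥SE, corresponding at Y]
2. ∠BSE = 75°  [△BSE]
3. ∠BUY = 75°  [UY∥SE, corresponding at U]

∠BUY = 75°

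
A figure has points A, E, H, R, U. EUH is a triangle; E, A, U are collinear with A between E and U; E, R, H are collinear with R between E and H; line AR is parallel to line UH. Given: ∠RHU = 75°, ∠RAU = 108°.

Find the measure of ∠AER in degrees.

1. ∠EHU = 75°  [R on ray HE]
2. ∠EAR = 72°  [linear pair at A on EU]
3. ∠ARE = 75°  [AR∥UH, corresponding at R]
4. ∠AER = 33°  [△EAR]

∠AER = 33°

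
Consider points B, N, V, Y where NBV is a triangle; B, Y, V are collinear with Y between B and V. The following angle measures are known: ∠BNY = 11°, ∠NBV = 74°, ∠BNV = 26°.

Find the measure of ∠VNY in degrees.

1. ∠BVN = 80°  [△NBV]
2. ∠NBY = 74°  [Y on ray BV]
3. ∠NVY = 80°  [Y on ray VB]
4. ∠BYN = 95°  [△NBY]
5. ∠NYV = 85°  [linear pair at Y on BV]
6. ∠VNY = 15°  [△NYV]

∠VNY = 15°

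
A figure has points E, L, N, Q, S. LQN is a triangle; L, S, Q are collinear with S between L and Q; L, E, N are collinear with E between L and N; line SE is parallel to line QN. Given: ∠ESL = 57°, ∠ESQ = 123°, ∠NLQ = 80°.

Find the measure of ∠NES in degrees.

∠NES = 137°

1. ∠LQN = 57°  [SE∥QN, corresponding at S]
2. ∠LNQ = 43°  [△LQN]
3. ∠LES = 43°  [SE∥QN, corresponding at E]
4. ∠NES = 137°  [linear pair at E on LN]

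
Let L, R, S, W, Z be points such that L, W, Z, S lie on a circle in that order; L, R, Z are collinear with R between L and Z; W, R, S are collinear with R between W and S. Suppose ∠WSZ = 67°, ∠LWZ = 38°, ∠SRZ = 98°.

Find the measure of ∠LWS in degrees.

1. ∠WLZ = 67°  [same arc WZ]
2. ∠LRW = 98°  [vertical angles at R]
3. ∠LWS = 15°  [△LRW]

∠LWS = 15°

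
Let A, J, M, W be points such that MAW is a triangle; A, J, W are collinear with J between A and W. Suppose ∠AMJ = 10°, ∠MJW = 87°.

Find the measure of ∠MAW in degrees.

∠MAW = 77°

1. ∠AJM = 93°  [linear pair at J on AW]
2. ∠JAM = 77°  [△MAJ]
3. ∠MAW = 77°  [J on ray AW]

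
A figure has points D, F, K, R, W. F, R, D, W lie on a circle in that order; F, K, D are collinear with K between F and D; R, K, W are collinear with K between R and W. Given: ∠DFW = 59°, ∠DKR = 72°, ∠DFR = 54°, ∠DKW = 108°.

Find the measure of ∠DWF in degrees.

∠DWF = 103°

1. ∠DRW = 59°  [same arc DW]
2. ∠FDR = 49°  [△RKD]
3. ∠DRF = 77°  [△FRD]
4. ∠DWF = 103°  [cyclic FRDW, opposite ∠R+∠W]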